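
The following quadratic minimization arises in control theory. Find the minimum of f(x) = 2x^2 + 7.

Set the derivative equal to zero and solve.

f(x) = 2x^2 + 7
f'(x) = 4x + (0) = 0
x = 0/4 = 0
f(0) = 7
Since f''(x) = 4 > 0, this is a minimum.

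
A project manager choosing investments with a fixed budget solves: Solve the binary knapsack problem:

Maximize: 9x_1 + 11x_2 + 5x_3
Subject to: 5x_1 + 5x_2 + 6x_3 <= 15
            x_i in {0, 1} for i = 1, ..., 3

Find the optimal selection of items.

Items: item 1 (v=9, w=5), item 2 (v=11, w=5), item 3 (v=5, w=6)
Capacity: 15
Checking all 8 subsets (w = total weight, v = total value):
  {}: w = 0, v = 0
  {1}: w = 5, v = 9
  {2}: w = 5, v = 11
  {3}: w = 6, v = 5
  {1, 2}: w = 10, v = 20
  {1, 3}: w = 11, v = 14
  {2, 3}: w = 11, v = 16
  {1, 2, 3}: w = 16 > 15, infeasible
Best feasible subset: items [1, 2]
Total weight: 10 <= 15, total value: 20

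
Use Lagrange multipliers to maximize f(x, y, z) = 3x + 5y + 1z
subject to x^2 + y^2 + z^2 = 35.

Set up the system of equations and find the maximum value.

Lagrange conditions: 3 = 2*lambda*x, 5 = 2*lambda*y, 1 = 2*lambda*z
So x:3 = y:5 = z:1, i.e. x = 3t, y = 5t, z = 1t
Constraint: t^2*(3^2 + 5^2 + 1^2) = 35
  t^2 * 35 = 35  =>  t = sqrt(1)
Maximum = 3*3t + 5*5t + 1*1t = 35*sqrt(1) = 35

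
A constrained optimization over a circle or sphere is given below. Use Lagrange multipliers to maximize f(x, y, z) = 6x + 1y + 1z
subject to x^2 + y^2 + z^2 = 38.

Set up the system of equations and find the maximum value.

Lagrange conditions: 6 = 2*lambda*x, 1 = 2*lambda*y, 1 = 2*lambda*z
So x:6 = y:1 = z:1, i.e. x = 6t, y = 1t, z = 1t
Constraint: t^2*(6^2 + 1^2 + 1^2) = 38
  t^2 * 38 = 38  =>  t = sqrt(1)
Maximum = 6*6t + 1*1t + 1*1t = 38*sqrt(1) = 38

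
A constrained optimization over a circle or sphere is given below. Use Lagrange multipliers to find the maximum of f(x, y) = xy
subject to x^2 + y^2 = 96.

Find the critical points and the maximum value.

Lagrange conditions: y = 2*lambda*x and x = 2*lambda*y
If x = 0 then y = 0, violating the constraint, so x, y != 0.
Dividing: y/x = x/y => x^2 = y^2 => y = x or y = -x
Constraint: 2x^2 = 96 => x^2 = 48 => x = +/-sqrt(48)
Critical points: (sqrt(48), sqrt(48)), (-sqrt(48), -sqrt(48)), (sqrt(48), -sqrt(48)), (-sqrt(48), sqrt(48))
  y = x:  xy = x^2 = 48  at (sqrt(48), sqrt(48)) and (-sqrt(48), -sqrt(48))
  y = -x: xy = -x^2 = -48 at (sqrt(48), -sqrt(48)) and (-sqrt(48), sqrt(48))
Maximum xy = 48 at (sqrt(48), sqrt(48)) and (-sqrt(48), -sqrt(48))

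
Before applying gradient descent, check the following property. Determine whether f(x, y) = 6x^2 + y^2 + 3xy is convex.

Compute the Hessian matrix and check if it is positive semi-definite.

f(x,y) = 6x^2 + y^2 + 3xy
Hessian H = [[12, 3], [3, 2]]
trace(H) = 14, det(H) = 15
Eigenvalues: (14 +/- sqrt(136)) / 2 = 12.83, 1.169
Since both eigenvalues > 0, f is convex.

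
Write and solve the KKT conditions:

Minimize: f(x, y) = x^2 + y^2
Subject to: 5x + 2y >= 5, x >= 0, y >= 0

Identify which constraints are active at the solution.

KKT conditions for min x^2 + y^2 s.t. 5x + 2y >= 5, x >= 0, y >= 0:
Stationarity: 2x = mu*5 + mu_x, 2y = mu*2 + mu_y, with mu, mu_x, mu_y >= 0
Complementary slackness: mu*(5x + 2y - 5) = 0, mu_x*x = 0, mu_y*y = 0
(0, 0) is infeasible (5*0 + 2*0 < 5), so if mu = 0 stationarity would force x = mu_x/2 >= 0, y = mu_y/2 >= 0 with mu_x*x = mu_y*y = 0, i.e. x = y = 0: contradiction. Hence mu > 0 and 5x + 2y = 5 is active.
Try x > 0, y > 0 (so mu_x = mu_y = 0): x = 5*mu/2, y = 2*mu/2
Substitute: 5*(5*mu/2) + 2*(2*mu/2) = 5
  mu*29/2 = 5 => mu = 10/29
x* = 25/29 > 0, y* = 10/29 > 0, consistent with mu_x = mu_y = 0.
f is convex and the constraints are linear, so this KKT point is the global minimum.
f* = 25/29
Active constraints: 5x + 2y >= 5 (holds with equality, mu = 10/29 > 0); x >= 0 and y >= 0 are inactive (mu_x = mu_y = 0).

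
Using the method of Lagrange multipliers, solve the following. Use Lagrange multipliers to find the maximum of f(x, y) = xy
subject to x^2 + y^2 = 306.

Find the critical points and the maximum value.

Lagrange conditions: y = 2*lambda*x and x = 2*lambda*y
If x = 0 then y = 0, violating the constraint, so x, y != 0.
Dividing: y/x = x/y => x^2 = y^2 => y = x or y = -x
Constraint: 2x^2 = 306 => x^2 = 153 => x = +/-sqrt(153)
Critical points: (sqrt(153), sqrt(153)), (-sqrt(153), -sqrt(153)), (sqrt(153), -sqrt(153)), (-sqrt(153), sqrt(153))
  y = x:  xy = x^2 = 153  at (sqrt(153), sqrt(153)) and (-sqrt(153), -sqrt(153))
  y = -x: xy = -x^2 = -153 at (sqrt(153), -sqrt(153)) and (-sqrt(153), sqrt(153))
Maximum xy = 153 at (sqrt(153), sqrt(153)) and (-sqrt(153), -sqrt(153))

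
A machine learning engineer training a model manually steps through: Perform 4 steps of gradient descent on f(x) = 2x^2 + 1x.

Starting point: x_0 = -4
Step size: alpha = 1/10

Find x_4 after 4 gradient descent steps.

f(x) = 2x^2 + 1x, f'(x) = 4x + (1)
Step 1: f'(-4) = -15, x_1 = -4 - 1/10 * -15 = -5/2
Step 2: f'(-5/2) = -9, x_2 = -5/2 - 1/10 * -9 = -8/5
Step 3: f'(-8/5) = -27/5, x_3 = -8/5 - 1/10 * -27/5 = -53/50
Step 4: f'(-53/50) = -81/25, x_4 = -53/50 - 1/10 * -81/25 = -92/125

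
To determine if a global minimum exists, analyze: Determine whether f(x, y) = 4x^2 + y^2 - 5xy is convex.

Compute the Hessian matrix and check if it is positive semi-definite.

f(x,y) = 4x^2 + y^2 - 5xy
Hessian H = [[8, -5], [-5, 2]]
trace(H) = 10, det(H) = -9
Eigenvalues: (10 +/- sqrt(136)) / 2 = 10.83, -0.831
Since not both eigenvalues positive, f is neither convex nor concave.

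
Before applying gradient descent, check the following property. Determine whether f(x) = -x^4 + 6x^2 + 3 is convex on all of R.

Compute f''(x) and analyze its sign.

f(x) = -x^4 + 6x^2 + 3
f'(x) = -4x^3 + 12x
f''(x) = -12x^2 + 12
f''(x) = -12x^2 + 12 -> -inf as |x| -> inf
Therefore, f is not globally convex on R.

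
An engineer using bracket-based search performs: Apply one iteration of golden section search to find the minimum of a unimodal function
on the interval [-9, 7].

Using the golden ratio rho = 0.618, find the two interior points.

Golden section search on [-9, 7].
Golden ratio rho = 0.618 (approx).
Interior points:
  x_1 = -9 + (1-0.618)*16 = -2.8880
  x_2 = -9 + 0.618*16 = 0.8880
Compare f(x_1) and f(x_2) to determine which subinterval to keep.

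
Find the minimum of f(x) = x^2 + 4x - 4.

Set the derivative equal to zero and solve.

f(x) = x^2 + 4x - 4
f'(x) = 2x + (4) = 0
x = -4/2 = -2
f(-2) = -8
Since f''(x) = 2 > 0, this is a minimum.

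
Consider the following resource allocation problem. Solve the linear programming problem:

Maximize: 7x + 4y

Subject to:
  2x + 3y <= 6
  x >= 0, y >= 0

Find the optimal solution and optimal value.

The feasible region has vertices at [(0, 0), (3, 0), (0, 2)].
Checking objective 7x + 4y at each vertex:
  (0, 0): 7*0 + 4*0 = 0
  (3, 0): 7*3 + 4*0 = 21
  (0, 2): 7*0 + 4*2 = 8
Maximum is 21 at (3, 0).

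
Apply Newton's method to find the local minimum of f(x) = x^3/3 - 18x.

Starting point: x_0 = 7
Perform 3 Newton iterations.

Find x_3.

f(x) = x^3/3 - 18x
f'(x) = x^2 - 18, f''(x) = 2x
Newton update: x_{n+1} = x_n - (x_n^2 - 18)/(2*x_n)
Step 1: x_0 = 7, f'=31, f''=14, x_1 = 67/14
Step 2: x_1 = 67/14, f'=961/196, f''=67/7, x_2 = 8017/1876
Step 3: x_2 = 8017/1876, f'=923521/3519376, f''=8017/938, x_3 = 127621057/30079784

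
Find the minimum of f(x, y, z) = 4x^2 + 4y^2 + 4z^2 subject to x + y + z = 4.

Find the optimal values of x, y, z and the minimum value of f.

Using Lagrange multipliers on f = 4x^2 + 4y^2 + 4z^2 with constraint x + y + z = 4:
Conditions: 2*4*x = lambda, 2*4*y = lambda, 2*4*z = lambda
So x = lambda/8, y = lambda/8, z = lambda/8
Substituting into constraint: lambda * (3/8) = 4
lambda = 32/3
x = 4/3, y = 4/3, z = 4/3
Minimum value = 64/3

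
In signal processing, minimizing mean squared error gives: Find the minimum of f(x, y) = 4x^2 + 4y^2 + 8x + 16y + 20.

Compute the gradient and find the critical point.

f(x,y) = 4x^2 + 4y^2 + 8x + 16y + 20
df/dx = 8x + (8) = 0  =>  x = -1
df/dy = 8y + (16) = 0  =>  y = -2
f(-1, -2) = 4*(-1)^2 + 4*(-2)^2 + 8*(-1) + 16*(-2) + 20 = 0
Hessian is diagonal with entries 8, 8 > 0, so this is a minimum.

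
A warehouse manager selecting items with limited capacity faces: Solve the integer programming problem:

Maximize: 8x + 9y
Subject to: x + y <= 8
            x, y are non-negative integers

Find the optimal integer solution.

Objective: 8x + 9y, constraint: x + y <= 8
Coefficient of y is 9 > coefficient of x is 8, so allocate the entire budget to y.
Optimal: x = 0, y = 8, value = 72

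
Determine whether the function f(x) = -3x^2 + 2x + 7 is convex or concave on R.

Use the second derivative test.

f(x) = -3x^2 + 2x + 7
f'(x) = -6x + 2
f''(x) = -6
Since f''(x) = -6 < 0 for all x, f is concave on R.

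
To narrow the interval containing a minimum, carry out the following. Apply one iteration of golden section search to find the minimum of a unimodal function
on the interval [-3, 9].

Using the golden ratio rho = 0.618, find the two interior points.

Golden section search on [-3, 9].
Golden ratio rho = 0.618 (approx).
Interior points:
  x_1 = -3 + (1-0.618)*12 = 1.5840
  x_2 = -3 + 0.618*12 = 4.4160
Compare f(x_1) and f(x_2) to determine which subinterval to keep.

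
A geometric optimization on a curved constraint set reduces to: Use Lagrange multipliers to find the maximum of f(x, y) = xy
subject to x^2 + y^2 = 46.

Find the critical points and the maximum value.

Lagrange conditions: y = 2*lambda*x and x = 2*lambda*y
If x = 0 then y = 0, violating the constraint, so x, y != 0.
Dividing: y/x = x/y => x^2 = y^2 => y = x or y = -x
Constraint: 2x^2 = 46 => x^2 = 23 => x = +/-sqrt(23)
Critical points: (sqrt(23), sqrt(23)), (-sqrt(23), -sqrt(23)), (sqrt(23), -sqrt(23)), (-sqrt(23), sqrt(23))
  y = x:  xy = x^2 = 23  at (sqrt(23), sqrt(23)) and (-sqrt(23), -sqrt(23))
  y = -x: xy = -x^2 = -23 at (sqrt(23), -sqrt(23)) and (-sqrt(23), sqrt(23))
Maximum xy = 23 at (sqrt(23), sqrt(23)) and (-sqrt(23), -sqrt(23))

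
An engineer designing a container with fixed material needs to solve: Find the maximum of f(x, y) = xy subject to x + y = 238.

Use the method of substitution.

Substitute y = 238 - x into f(x,y) = xy:
g(x) = x(238 - x) = 238x - x^2
g'(x) = 238 - 2x = 0  =>  x = 119
y = 238 - 119 = 119
Maximum value = 119 * 119 = 14161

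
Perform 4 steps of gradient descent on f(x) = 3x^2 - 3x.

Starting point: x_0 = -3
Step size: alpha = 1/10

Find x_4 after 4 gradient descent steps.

f(x) = 3x^2 - 3x, f'(x) = 6x + (-3)
Step 1: f'(-3) = -21, x_1 = -3 - 1/10 * -21 = -9/10
Step 2: f'(-9/10) = -42/5, x_2 = -9/10 - 1/10 * -42/5 = -3/50
Step 3: f'(-3/50) = -84/25, x_3 = -3/50 - 1/10 * -84/25 = 69/250
Step 4: f'(69/250) = -168/125, x_4 = 69/250 - 1/10 * -168/125 = 513/1250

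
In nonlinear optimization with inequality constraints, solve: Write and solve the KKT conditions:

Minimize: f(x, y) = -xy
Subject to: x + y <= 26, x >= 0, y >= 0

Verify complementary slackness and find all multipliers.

Problem: min -xy s.t. x + y <= 26 (multiplier lambda), x >= 0 (mu_x), y >= 0 (mu_y)
KKT stationarity: -y + lambda - mu_x = 0, -x + lambda - mu_y = 0, with lambda, mu_x, mu_y >= 0
Complementary slackness: lambda*(x + y - 26) = 0, mu_x*x = 0, mu_y*y = 0
If lambda = 0: y = -mu_x <= 0 and x = -mu_y <= 0 force x = y = 0 with f = 0; but x = y = 13 is feasible with f = -169 < 0, so this is not the minimum. Hence lambda > 0 and x + y = 26.
Try x > 0, y > 0 (so mu_x = mu_y = 0): y = lambda, x = lambda => x = y = lambda
x + y = 26 => 2*lambda = 26 => lambda = 13
x* = y* = 13 > 0, consistent with mu_x = mu_y = 0.
(Any feasible point with x = 0 or y = 0 has f = 0 > -169, so the minimum is not on those boundaries.)
min(-xy) = -169 (i.e. max xy = 169)
Multipliers: lambda = 13, mu_x = 0, mu_y = 0
Complementary slackness: lambda*(x + y - 26) = 13*(13 + 13 - 26) = 0, mu_x*x = 0*13 = 0, mu_y*y = 0*13 = 0. Satisfied.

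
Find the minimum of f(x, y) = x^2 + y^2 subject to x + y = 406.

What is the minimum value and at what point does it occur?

Substitute y = 406 - x into f(x,y) = x^2 + y^2:
g(x) = x^2 + (406 - x)^2 = 2x^2 - 812x + 164836
g'(x) = 4x - 812 = 0  =>  x = 203
y = 406 - 203 = 203
Minimum value = 203^2 + 203^2 = 82418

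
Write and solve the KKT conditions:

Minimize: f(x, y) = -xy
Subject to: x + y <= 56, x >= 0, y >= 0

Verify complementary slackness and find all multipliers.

Problem: min -xy s.t. x + y <= 56 (multiplier lambda), x >= 0 (mu_x), y >= 0 (mu_y)
KKT stationarity: -y + lambda - mu_x = 0, -x + lambda - mu_y = 0, with lambda, mu_x, mu_y >= 0
Complementary slackness: lambda*(x + y - 56) = 0, mu_x*x = 0, mu_y*y = 0
If lambda = 0: y = -mu_x <= 0 and x = -mu_y <= 0 force x = y = 0 with f = 0; but x = y = 28 is feasible with f = -784 < 0, so this is not the minimum. Hence lambda > 0 and x + y = 56.
Try x > 0, y > 0 (so mu_x = mu_y = 0): y = lambda, x = lambda => x = y = lambda
x + y = 56 => 2*lambda = 56 => lambda = 28
x* = y* = 28 > 0, consistent with mu_x = mu_y = 0.
(Any feasible point with x = 0 or y = 0 has f = 0 > -784, so the minimum is not on those boundaries.)
min(-xy) = -784 (i.e. max xy = 784)
Multipliers: lambda = 28, mu_x = 0, mu_y = 0
Complementary slackness: lambda*(x + y - 56) = 28*(28 + 28 - 56) = 0, mu_x*x = 0*28 = 0, mu_y*y = 0*28 = 0. Satisfied.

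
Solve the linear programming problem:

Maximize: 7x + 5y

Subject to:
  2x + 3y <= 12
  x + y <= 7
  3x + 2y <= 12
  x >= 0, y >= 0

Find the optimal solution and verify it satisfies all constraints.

Feasible vertices: (0, 0), (0, 4), (12/5, 12/5), (4, 0)
Objective 7x + 5y at each vertex:
  (0, 0): 0
  (0, 4): 20
  (12/5, 12/5): 144/5
  (4, 0): 28
Maximum is 144/5 at (12/5, 12/5).
Verify constraints at (x, y) = (12/5, 12/5):
  2*(12/5) + 3*(12/5) = 12 <= 12 (active)
  1*(12/5) + 1*(12/5) = 24/5 <= 7
  3*(12/5) + 2*(12/5) = 12 <= 12 (active)
  x = 12/5 >= 0, y = 12/5 >= 0. All constraints satisfied.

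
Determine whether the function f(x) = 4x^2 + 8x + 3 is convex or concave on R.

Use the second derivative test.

f(x) = 4x^2 + 8x + 3
f'(x) = 8x + 8
f''(x) = 8
Since f''(x) = 8 > 0 for all x, f is convex on R.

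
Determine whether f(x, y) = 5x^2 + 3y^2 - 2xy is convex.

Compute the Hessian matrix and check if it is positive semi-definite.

f(x,y) = 5x^2 + 3y^2 - 2xy
Hessian H = [[10, -2], [-2, 6]]
trace(H) = 16, det(H) = 56
Eigenvalues: (16 +/- sqrt(32)) / 2 = 10.83, 5.172
Since both eigenvalues > 0, f is convex.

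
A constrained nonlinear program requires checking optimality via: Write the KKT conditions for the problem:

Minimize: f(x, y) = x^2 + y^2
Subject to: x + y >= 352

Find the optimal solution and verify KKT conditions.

KKT conditions for min x^2 + y^2 s.t. x + y >= 352:
Stationarity: 2x = mu, 2y = mu
So x = y = mu/2.
Complementary slackness: mu*(x + y - 352) = 0
Primal feasibility: x + y >= 352; dual feasibility: mu >= 0
If mu = 0 then x = y = 0, but 0 + 0 < 352 is infeasible, so the constraint is active.
Constraint active: x + y = 2*(mu/2) = 352 => mu = 352
x = y = 176, f = 61952
Verify: stationarity 2*176 = 352 = mu; primal 176 + 176 = 352 >= 352; dual mu = 352 >= 0; complementary slackness 352*(352 - 352) = 0. All KKT conditions hold.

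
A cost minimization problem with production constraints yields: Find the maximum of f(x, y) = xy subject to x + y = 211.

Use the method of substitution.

Substitute y = 211 - x into f(x,y) = xy:
g(x) = x(211 - x) = 211x - x^2
g'(x) = 211 - 2x = 0  =>  x = 211/2
y = 211 - 211/2 = 211/2
Maximum value = (211/2) * (211/2) = 44521/4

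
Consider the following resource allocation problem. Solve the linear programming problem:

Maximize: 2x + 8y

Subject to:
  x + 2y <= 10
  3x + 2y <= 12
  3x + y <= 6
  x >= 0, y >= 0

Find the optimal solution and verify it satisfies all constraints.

Feasible vertices: (0, 0), (0, 5), (2/5, 24/5), (2, 0)
Objective 2x + 8y at each vertex:
  (0, 0): 0
  (0, 5): 40
  (2/5, 24/5): 196/5
  (2, 0): 4
Maximum is 40 at (0, 5).
Verify constraints at (x, y) = (0, 5):
  1*0 + 2*5 = 10 <= 10 (active)
  3*0 + 2*5 = 10 <= 12
  3*0 + 1*5 = 5 <= 6
  x = 0 >= 0, y = 5 >= 0. All constraints satisfied.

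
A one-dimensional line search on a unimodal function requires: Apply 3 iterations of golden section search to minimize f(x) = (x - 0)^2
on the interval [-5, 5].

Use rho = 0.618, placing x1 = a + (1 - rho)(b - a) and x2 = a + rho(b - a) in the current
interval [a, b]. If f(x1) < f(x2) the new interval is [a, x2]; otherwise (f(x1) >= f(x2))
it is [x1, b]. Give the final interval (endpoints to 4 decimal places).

Golden section search for min of f(x) = (x - 0)^2 on [-5, 5].
Each step: x1 = a + (1 - rho)(b - a), x2 = a + rho(b - a); if f(x1) < f(x2) keep [a, x2], otherwise keep [x1, b].
Step 1: [-5.0000, 5.0000], x1=-1.1800 (f=1.3924), x2=1.1800 (f=1.3924); f(x1) = f(x2) (tie, not '<') => keep [-1.1800, 5.0000]
Step 2: [-1.1800, 5.0000], x1=1.1808 (f=1.3942), x2=2.6392 (f=6.9656); f(x1) < f(x2) => keep [-1.1800, 2.6392]
Step 3: [-1.1800, 2.6392], x1=0.2789 (f=0.0778), x2=1.1803 (f=1.3931); f(x1) < f(x2) => keep [-1.1800, 1.1803]
Final interval: [-1.1800, 1.1803]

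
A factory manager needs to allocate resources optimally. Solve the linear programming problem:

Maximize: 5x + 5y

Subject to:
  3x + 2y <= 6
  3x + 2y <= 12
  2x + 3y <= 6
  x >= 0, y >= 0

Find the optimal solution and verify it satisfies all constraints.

Feasible vertices: (0, 0), (0, 2), (6/5, 6/5), (2, 0)
Objective 5x + 5y at each vertex:
  (0, 0): 0
  (0, 2): 10
  (6/5, 6/5): 12
  (2, 0): 10
Maximum is 12 at (6/5, 6/5).
Verify constraints at (x, y) = (6/5, 6/5):
  3*(6/5) + 2*(6/5) = 6 <= 6 (active)
  3*(6/5) + 2*(6/5) = 6 <= 12
  2*(6/5) + 3*(6/5) = 6 <= 6 (active)
  x = 6/5 >= 0, y = 6/5 >= 0. All constraints satisfied.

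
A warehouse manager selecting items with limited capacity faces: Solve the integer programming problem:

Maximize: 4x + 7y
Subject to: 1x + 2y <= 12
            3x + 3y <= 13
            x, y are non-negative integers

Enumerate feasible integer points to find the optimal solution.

Constraint 1: 1x + 2y <= 12
Constraint 2: 3x + 3y <= 13
Feasible x range (need y >= 0): 0 <= x <= min(12/1, 13/3) => x in {0, ..., 4}.
Enumerate feasible integer points row by row (the coefficient of y is 7 > 0, so for each x the largest feasible y gives the best value):
  x = 0: y <= min((12 - 1*0)/2, (13 - 3*0)/3) => y in {0, ..., 4}; best 4*0 + 7*4 = 28
  x = 1: y <= min((12 - 1*1)/2, (13 - 3*1)/3) => y in {0, ..., 3}; best 4*1 + 7*3 = 25
  x = 2: y <= min((12 - 1*2)/2, (13 - 3*2)/3) => y in {0, ..., 2}; best 4*2 + 7*2 = 22
  x = 3: y <= min((12 - 1*3)/2, (13 - 3*3)/3) => y in {0, ..., 1}; best 4*3 + 7*1 = 19
  x = 4: y <= min((12 - 1*4)/2, (13 - 3*4)/3) => y in {0}; best 4*4 + 7*0 = 16
The maximum 4x + 7y = 28 is achieved at x = 0, y = 4.
Check: 1*0 + 2*4 = 8 <= 12 and 3*0 + 3*4 = 12 <= 13.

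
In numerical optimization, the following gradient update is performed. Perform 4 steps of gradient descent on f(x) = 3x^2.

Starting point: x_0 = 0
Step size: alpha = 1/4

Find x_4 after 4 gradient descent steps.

f(x) = 3x^2, f'(x) = 6x + (0)
Step 1: f'(0) = 0, x_1 = 0 - 1/4 * 0 = 0
Step 2: f'(0) = 0, x_2 = 0 - 1/4 * 0 = 0
Step 3: f'(0) = 0, x_3 = 0 - 1/4 * 0 = 0
Step 4: f'(0) = 0, x_4 = 0 - 1/4 * 0 = 0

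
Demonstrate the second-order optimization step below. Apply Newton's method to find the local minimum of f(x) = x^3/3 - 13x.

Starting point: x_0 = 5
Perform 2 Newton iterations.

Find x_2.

f(x) = x^3/3 - 13x
f'(x) = x^2 - 13, f''(x) = 2x
Newton update: x_{n+1} = x_n - (x_n^2 - 13)/(2*x_n)
Step 1: x_0 = 5, f'=12, f''=10, x_1 = 19/5
Step 2: x_1 = 19/5, f'=36/25, f''=38/5, x_2 = 343/95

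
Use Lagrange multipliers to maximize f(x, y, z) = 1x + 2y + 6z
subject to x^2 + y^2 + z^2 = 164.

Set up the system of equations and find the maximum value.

Lagrange conditions: 1 = 2*lambda*x, 2 = 2*lambda*y, 6 = 2*lambda*z
So x:1 = y:2 = z:6, i.e. x = 1t, y = 2t, z = 6t
Constraint: t^2*(1^2 + 2^2 + 6^2) = 164
  t^2 * 41 = 164  =>  t = sqrt(4)
Maximum = 1*1t + 2*2t + 6*6t = 41*sqrt(4) = 82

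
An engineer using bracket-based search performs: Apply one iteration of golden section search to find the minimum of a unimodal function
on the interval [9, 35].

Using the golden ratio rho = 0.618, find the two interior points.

Golden section search on [9, 35].
Golden ratio rho = 0.618 (approx).
Interior points:
  x_1 = 9 + (1-0.618)*26 = 18.9320
  x_2 = 9 + 0.618*26 = 25.0680
Compare f(x_1) and f(x_2) to determine which subinterval to keep.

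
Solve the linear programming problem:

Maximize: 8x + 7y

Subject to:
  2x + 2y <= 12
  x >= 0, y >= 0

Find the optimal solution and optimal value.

The feasible region has vertices at [(0, 0), (6, 0), (0, 6)].
Checking objective 8x + 7y at each vertex:
  (0, 0): 8*0 + 7*0 = 0
  (6, 0): 8*6 + 7*0 = 48
  (0, 6): 8*0 + 7*6 = 42
Maximum is 48 at (6, 0).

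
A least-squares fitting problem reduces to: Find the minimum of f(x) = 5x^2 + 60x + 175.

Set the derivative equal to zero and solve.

f(x) = 5x^2 + 60x + 175
f'(x) = 10x + (60) = 0
x = -60/10 = -6
f(-6) = -5
Since f''(x) = 10 > 0, this is a minimum.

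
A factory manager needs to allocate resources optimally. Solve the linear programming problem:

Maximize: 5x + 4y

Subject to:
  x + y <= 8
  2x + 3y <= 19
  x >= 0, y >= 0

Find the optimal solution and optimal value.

Feasible vertices: (0, 0), (0, 19/3), (5, 3), (8, 0)
Objective 5x + 4y at each:
  (0, 0): 0
  (0, 19/3): 76/3
  (5, 3): 37
  (8, 0): 40
Maximum is 40 at (8, 0).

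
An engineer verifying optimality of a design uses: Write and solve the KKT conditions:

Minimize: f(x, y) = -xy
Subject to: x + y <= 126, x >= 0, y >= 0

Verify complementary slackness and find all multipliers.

Problem: min -xy s.t. x + y <= 126 (multiplier lambda), x >= 0 (mu_x), y >= 0 (mu_y)
KKT stationarity: -y + lambda - mu_x = 0, -x + lambda - mu_y = 0, with lambda, mu_x, mu_y >= 0
Complementary slackness: lambda*(x + y - 126) = 0, mu_x*x = 0, mu_y*y = 0
If lambda = 0: y = -mu_x <= 0 and x = -mu_y <= 0 force x = y = 0 with f = 0; but x = y = 63 is feasible with f = -3969 < 0, so this is not the minimum. Hence lambda > 0 and x + y = 126.
Try x > 0, y > 0 (so mu_x = mu_y = 0): y = lambda, x = lambda => x = y = lambda
x + y = 126 => 2*lambda = 126 => lambda = 63
x* = y* = 63 > 0, consistent with mu_x = mu_y = 0.
(Any feasible point with x = 0 or y = 0 has f = 0 > -3969, so the minimum is not on those boundaries.)
min(-xy) = -3969 (i.e. max xy = 3969)
Multipliers: lambda = 63, mu_x = 0, mu_y = 0
Complementary slackness: lambda*(x + y - 126) = 63*(63 + 63 - 126) = 0, mu_x*x = 0*63 = 0, mu_y*y = 0*63 = 0. Satisfied.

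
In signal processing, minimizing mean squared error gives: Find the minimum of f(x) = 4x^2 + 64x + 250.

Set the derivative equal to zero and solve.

f(x) = 4x^2 + 64x + 250
f'(x) = 8x + (64) = 0
x = -64/8 = -8
f(-8) = -6
Since f''(x) = 8 > 0, this is a minimum.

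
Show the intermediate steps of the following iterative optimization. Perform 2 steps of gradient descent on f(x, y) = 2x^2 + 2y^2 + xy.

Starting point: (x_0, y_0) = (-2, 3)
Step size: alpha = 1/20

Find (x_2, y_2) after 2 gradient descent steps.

f(x,y) = 2x^2 + 2y^2 + xy
grad_x = 4x + 1y, grad_y = 4y + 1x
Step 1: grad = (-5, 10), (-7/4, 5/2)
Step 2: grad = (-9/2, 33/4), (-61/40, 167/80)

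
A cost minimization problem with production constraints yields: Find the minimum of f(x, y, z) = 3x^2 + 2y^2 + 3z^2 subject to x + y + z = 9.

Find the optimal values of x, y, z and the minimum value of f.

Using Lagrange multipliers on f = 3x^2 + 2y^2 + 3z^2 with constraint x + y + z = 9:
Conditions: 2*3*x = lambda, 2*2*y = lambda, 2*3*z = lambda
So x = lambda/6, y = lambda/4, z = lambda/6
Substituting into constraint: lambda * (7/12) = 9
lambda = 108/7
x = 18/7, y = 27/7, z = 18/7
Minimum value = 486/7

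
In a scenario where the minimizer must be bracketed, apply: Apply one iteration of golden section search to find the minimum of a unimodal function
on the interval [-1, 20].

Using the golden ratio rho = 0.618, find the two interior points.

Golden section search on [-1, 20].
Golden ratio rho = 0.618 (approx).
Interior points:
  x_1 = -1 + (1-0.618)*21 = 7.0220
  x_2 = -1 + 0.618*21 = 11.9780
Compare f(x_1) and f(x_2) to determine which subinterval to keep.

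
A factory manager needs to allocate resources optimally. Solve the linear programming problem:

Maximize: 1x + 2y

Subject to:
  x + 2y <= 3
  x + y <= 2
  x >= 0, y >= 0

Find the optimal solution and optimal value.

Feasible vertices: (0, 0), (0, 3/2), (1, 1), (2, 0)
Objective 1x + 2y at each:
  (0, 0): 0
  (0, 3/2): 3
  (1, 1): 3
  (2, 0): 2
Maximum is 3 at (0, 3/2).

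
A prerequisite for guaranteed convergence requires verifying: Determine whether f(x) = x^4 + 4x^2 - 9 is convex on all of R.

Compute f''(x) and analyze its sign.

f(x) = x^4 + 4x^2 - 9
f'(x) = 4x^3 + 8x
f''(x) = 12x^2 + 8
f''(x) = 12x^2 + 8 >= 8 > 0 for all x
Therefore, f is convex on R.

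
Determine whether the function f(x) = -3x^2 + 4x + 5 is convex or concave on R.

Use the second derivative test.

f(x) = -3x^2 + 4x + 5
f'(x) = -6x + 4
f''(x) = -6
Since f''(x) = -6 < 0 for all x, f is concave on R.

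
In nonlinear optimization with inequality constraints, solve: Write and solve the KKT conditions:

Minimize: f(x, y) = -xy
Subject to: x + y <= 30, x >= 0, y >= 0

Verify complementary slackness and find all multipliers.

Problem: min -xy s.t. x + y <= 30 (multiplier lambda), x >= 0 (mu_x), y >= 0 (mu_y)
KKT stationarity: -y + lambda - mu_x = 0, -x + lambda - mu_y = 0, with lambda, mu_x, mu_y >= 0
Complementary slackness: lambda*(x + y - 30) = 0, mu_x*x = 0, mu_y*y = 0
If lambda = 0: y = -mu_x <= 0 and x = -mu_y <= 0 force x = y = 0 with f = 0; but x = y = 15 is feasible with f = -225 < 0, so this is not the minimum. Hence lambda > 0 and x + y = 30.
Try x > 0, y > 0 (so mu_x = mu_y = 0): y = lambda, x = lambda => x = y = lambda
x + y = 30 => 2*lambda = 30 => lambda = 15
x* = y* = 15 > 0, consistent with mu_x = mu_y = 0.
(Any feasible point with x = 0 or y = 0 has f = 0 > -225, so the minimum is not on those boundaries.)
min(-xy) = -225 (i.e. max xy = 225)
Multipliers: lambda = 15, mu_x = 0, mu_y = 0
Complementary slackness: lambda*(x + y - 30) = 15*(15 + 15 - 30) = 0, mu_x*x = 0*15 = 0, mu_y*y = 0*15 = 0. Satisfied.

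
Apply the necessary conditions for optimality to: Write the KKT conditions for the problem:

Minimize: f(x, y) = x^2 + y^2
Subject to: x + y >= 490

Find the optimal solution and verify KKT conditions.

KKT conditions for min x^2 + y^2 s.t. x + y >= 490:
Stationarity: 2x = mu, 2y = mu
So x = y = mu/2.
Complementary slackness: mu*(x + y - 490) = 0
Primal feasibility: x + y >= 490; dual feasibility: mu >= 0
If mu = 0 then x = y = 0, but 0 + 0 < 490 is infeasible, so the constraint is active.
Constraint active: x + y = 2*(mu/2) = 490 => mu = 490
x = y = 245, f = 120050
Verify: stationarity 2*245 = 490 = mu; primal 245 + 245 = 490 >= 490; dual mu = 490 >= 0; complementary slackness 490*(490 - 490) = 0. All KKT conditions hold.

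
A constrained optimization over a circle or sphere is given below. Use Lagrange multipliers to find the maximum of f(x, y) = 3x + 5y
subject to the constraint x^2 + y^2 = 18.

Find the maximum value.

Set up Lagrange conditions: grad f = lambda * grad g
  3 = 2*lambda*x
  5 = 2*lambda*y
From these: x/y = 3/5, so x = 3t, y = 5t for some t.
Substitute into constraint: (3t)^2 + (5t)^2 = 18
  t^2 * 34 = 18
  t = sqrt(18/34)
Maximum = 3*x + 5*y = (3^2 + 5^2)*t = 34 * sqrt(18/34) = sqrt(612)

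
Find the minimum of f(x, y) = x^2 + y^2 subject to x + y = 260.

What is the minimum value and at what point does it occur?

Substitute y = 260 - x into f(x,y) = x^2 + y^2:
g(x) = x^2 + (260 - x)^2 = 2x^2 - 520x + 67600
g'(x) = 4x - 520 = 0  =>  x = 130
y = 260 - 130 = 130
Minimum value = 130^2 + 130^2 = 33800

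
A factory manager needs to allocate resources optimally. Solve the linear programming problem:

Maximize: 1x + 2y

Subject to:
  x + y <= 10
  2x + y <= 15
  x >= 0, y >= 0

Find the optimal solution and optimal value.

Feasible vertices: (0, 0), (0, 10), (5, 5), (15/2, 0)
Objective 1x + 2y at each:
  (0, 0): 0
  (0, 10): 20
  (5, 5): 15
  (15/2, 0): 15/2
Maximum is 20 at (0, 10).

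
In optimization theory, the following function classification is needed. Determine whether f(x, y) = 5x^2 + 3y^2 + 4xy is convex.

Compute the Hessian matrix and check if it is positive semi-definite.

f(x,y) = 5x^2 + 3y^2 + 4xy
Hessian H = [[10, 4], [4, 6]]
trace(H) = 16, det(H) = 44
Eigenvalues: (16 +/- sqrt(80)) / 2 = 12.47, 3.528
Since both eigenvalues > 0, f is convex.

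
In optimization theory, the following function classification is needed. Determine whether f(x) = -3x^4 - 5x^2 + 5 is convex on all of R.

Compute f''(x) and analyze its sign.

f(x) = -3x^4 - 5x^2 + 5
f'(x) = -12x^3 + -10x
f''(x) = -36x^2 + -10
f''(x) = -36x^2 + -10 <= -10 < 0 for all x
Therefore, f is concave on R.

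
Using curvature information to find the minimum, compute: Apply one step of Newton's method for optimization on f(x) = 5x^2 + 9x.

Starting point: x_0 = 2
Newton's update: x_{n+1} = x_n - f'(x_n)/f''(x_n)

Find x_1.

f(x) = 5x^2 + 9x
f'(x) = 10x + (9), f''(x) = 10
Newton step: x_1 = x_0 - f'(x_0)/f''(x_0)
f'(2) = 29
x_1 = 2 - 29/10 = -9/10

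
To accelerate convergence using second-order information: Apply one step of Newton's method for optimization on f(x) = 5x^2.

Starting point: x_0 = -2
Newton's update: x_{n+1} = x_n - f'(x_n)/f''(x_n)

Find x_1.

f(x) = 5x^2
f'(x) = 10x + (0), f''(x) = 10
Newton step: x_1 = x_0 - f'(x_0)/f''(x_0)
f'(-2) = -20
x_1 = -2 - -20/10 = 0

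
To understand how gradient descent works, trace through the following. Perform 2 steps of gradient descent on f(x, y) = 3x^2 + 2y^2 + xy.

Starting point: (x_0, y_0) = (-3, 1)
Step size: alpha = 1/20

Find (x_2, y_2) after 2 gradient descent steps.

f(x,y) = 3x^2 + 2y^2 + xy
grad_x = 6x + 1y, grad_y = 4y + 1x
Step 1: grad = (-17, 1), (-43/20, 19/20)
Step 2: grad = (-239/20, 33/20), (-621/400, 347/400)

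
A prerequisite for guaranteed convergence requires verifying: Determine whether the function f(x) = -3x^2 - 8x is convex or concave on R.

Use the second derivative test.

f(x) = -3x^2 - 8x
f'(x) = -6x - 8
f''(x) = -6
Since f''(x) = -6 < 0 for all x, f is concave on R.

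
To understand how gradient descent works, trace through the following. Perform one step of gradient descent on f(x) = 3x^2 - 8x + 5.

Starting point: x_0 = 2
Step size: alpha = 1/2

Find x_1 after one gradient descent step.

f(x) = 3x^2 - 8x + 5
f'(x) = 6x - 8
f'(2) = 6*2 + (-8) = 4
x_1 = x_0 - alpha * f'(x_0) = 2 - 1/2 * 4 = 0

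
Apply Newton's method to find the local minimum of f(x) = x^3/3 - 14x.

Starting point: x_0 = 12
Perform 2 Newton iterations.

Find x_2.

f(x) = x^3/3 - 14x
f'(x) = x^2 - 14, f''(x) = 2x
Newton update: x_{n+1} = x_n - (x_n^2 - 14)/(2*x_n)
Step 1: x_0 = 12, f'=130, f''=24, x_1 = 79/12
Step 2: x_1 = 79/12, f'=4225/144, f''=79/6, x_2 = 8257/1896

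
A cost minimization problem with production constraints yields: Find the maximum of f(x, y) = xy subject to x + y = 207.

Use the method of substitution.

Substitute y = 207 - x into f(x,y) = xy:
g(x) = x(207 - x) = 207x - x^2
g'(x) = 207 - 2x = 0  =>  x = 207/2
y = 207 - 207/2 = 207/2
Maximum value = (207/2) * (207/2) = 42849/4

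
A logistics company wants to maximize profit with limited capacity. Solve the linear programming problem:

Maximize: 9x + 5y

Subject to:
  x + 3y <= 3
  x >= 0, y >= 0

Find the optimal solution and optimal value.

The feasible region has vertices at [(0, 0), (3, 0), (0, 1)].
Checking objective 9x + 5y at each vertex:
  (0, 0): 9*0 + 5*0 = 0
  (3, 0): 9*3 + 5*0 = 27
  (0, 1): 9*0 + 5*1 = 5
Maximum is 27 at (3, 0).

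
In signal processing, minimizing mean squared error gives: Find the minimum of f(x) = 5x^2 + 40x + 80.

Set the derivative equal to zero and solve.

f(x) = 5x^2 + 40x + 80
f'(x) = 10x + (40) = 0
x = -40/10 = -4
f(-4) = 0
Since f''(x) = 10 > 0, this is a minimum.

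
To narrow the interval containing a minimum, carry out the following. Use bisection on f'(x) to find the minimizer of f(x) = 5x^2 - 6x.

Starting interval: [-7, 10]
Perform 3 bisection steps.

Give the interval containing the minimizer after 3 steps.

Finding critical point of f(x) = 5x^2 - 6x using bisection on f'(x) = 10x + -6.
f'(x) = 0 when x = 3/5.
Starting interval: [-7, 10]
Step 1: mid = 3/2, f'(mid) = 9, new interval = [-7, 3/2]
Step 2: mid = -11/4, f'(mid) = -67/2, new interval = [-11/4, 3/2]
Step 3: mid = -5/8, f'(mid) = -49/4, new interval = [-5/8, 3/2]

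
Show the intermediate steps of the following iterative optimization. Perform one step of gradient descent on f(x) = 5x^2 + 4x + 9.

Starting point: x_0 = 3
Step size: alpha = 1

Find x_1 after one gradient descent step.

f(x) = 5x^2 + 4x + 9
f'(x) = 10x + 4
f'(3) = 10*3 + (4) = 34
x_1 = x_0 - alpha * f'(x_0) = 3 - 1 * 34 = -31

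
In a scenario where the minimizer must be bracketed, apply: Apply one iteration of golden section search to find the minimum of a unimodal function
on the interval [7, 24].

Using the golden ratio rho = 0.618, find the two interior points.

Golden section search on [7, 24].
Golden ratio rho = 0.618 (approx).
Interior points:
  x_1 = 7 + (1-0.618)*17 = 13.4940
  x_2 = 7 + 0.618*17 = 17.5060
Compare f(x_1) and f(x_2) to determine which subinterval to keep.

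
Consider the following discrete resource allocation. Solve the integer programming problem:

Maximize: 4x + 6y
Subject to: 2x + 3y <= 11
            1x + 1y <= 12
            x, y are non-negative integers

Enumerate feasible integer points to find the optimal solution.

Constraint 1: 2x + 3y <= 11
Constraint 2: 1x + 1y <= 12
Feasible x range (need y >= 0): 0 <= x <= min(11/2, 12/1) => x in {0, ..., 5}.
Enumerate feasible integer points row by row (the coefficient of y is 6 > 0, so for each x the largest feasible y gives the best value):
  x = 0: y <= min((11 - 2*0)/3, (12 - 1*0)/1) => y in {0, ..., 3}; best 4*0 + 6*3 = 18
  x = 1: y <= min((11 - 2*1)/3, (12 - 1*1)/1) => y in {0, ..., 3}; best 4*1 + 6*3 = 22
  x = 2: y <= min((11 - 2*2)/3, (12 - 1*2)/1) => y in {0, ..., 2}; best 4*2 + 6*2 = 20
  x = 3: y <= min((11 - 2*3)/3, (12 - 1*3)/1) => y in {0, ..., 1}; best 4*3 + 6*1 = 18
  x = 4: y <= min((11 - 2*4)/3, (12 - 1*4)/1) => y in {0, ..., 1}; best 4*4 + 6*1 = 22
  x = 5: y <= min((11 - 2*5)/3, (12 - 1*5)/1) => y in {0}; best 4*5 + 6*0 = 20
The maximum 4x + 6y = 22 is achieved at x = 1, y = 3.
(The same value 22 is also attained at (4, 1).)
Check: 2*1 + 3*3 = 11 <= 11 and 1*1 + 1*3 = 4 <= 12.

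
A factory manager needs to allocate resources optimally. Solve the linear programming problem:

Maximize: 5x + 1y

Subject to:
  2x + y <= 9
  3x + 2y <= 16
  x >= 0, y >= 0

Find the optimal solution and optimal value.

Feasible vertices: (0, 0), (0, 8), (2, 5), (9/2, 0)
Objective 5x + 1y at each:
  (0, 0): 0
  (0, 8): 8
  (2, 5): 15
  (9/2, 0): 45/2
Maximum is 45/2 at (9/2, 0).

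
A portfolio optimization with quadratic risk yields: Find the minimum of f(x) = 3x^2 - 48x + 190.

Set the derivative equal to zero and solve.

f(x) = 3x^2 - 48x + 190
f'(x) = 6x + (-48) = 0
x = 48/6 = 8
f(8) = -2
Since f''(x) = 6 > 0, this is a minimum.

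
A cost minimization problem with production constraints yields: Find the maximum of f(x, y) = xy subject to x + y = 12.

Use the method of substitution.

Substitute y = 12 - x into f(x,y) = xy:
g(x) = x(12 - x) = 12x - x^2
g'(x) = 12 - 2x = 0  =>  x = 6
y = 12 - 6 = 6
Maximum value = 6 * 6 = 36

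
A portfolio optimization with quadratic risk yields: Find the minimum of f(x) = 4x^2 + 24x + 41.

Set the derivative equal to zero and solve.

f(x) = 4x^2 + 24x + 41
f'(x) = 8x + (24) = 0
x = -24/8 = -3
f(-3) = 5
Since f''(x) = 8 > 0, this is a minimum.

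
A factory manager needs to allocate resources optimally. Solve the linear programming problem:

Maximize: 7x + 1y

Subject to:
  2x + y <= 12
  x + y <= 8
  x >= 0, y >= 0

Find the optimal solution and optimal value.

Feasible vertices: (0, 0), (0, 8), (4, 4), (6, 0)
Objective 7x + 1y at each:
  (0, 0): 0
  (0, 8): 8
  (4, 4): 32
  (6, 0): 42
Maximum is 42 at (6, 0).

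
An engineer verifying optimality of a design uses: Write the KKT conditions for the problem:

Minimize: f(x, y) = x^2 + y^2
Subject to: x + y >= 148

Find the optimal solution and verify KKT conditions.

KKT conditions for min x^2 + y^2 s.t. x + y >= 148:
Stationarity: 2x = mu, 2y = mu
So x = y = mu/2.
Complementary slackness: mu*(x + y - 148) = 0
Primal feasibility: x + y >= 148; dual feasibility: mu >= 0
If mu = 0 then x = y = 0, but 0 + 0 < 148 is infeasible, so the constraint is active.
Constraint active: x + y = 2*(mu/2) = 148 => mu = 148
x = y = 74, f = 10952
Verify: stationarity 2*74 = 148 = mu; primal 74 + 74 = 148 >= 148; dual mu = 148 >= 0; complementary slackness 148*(148 - 148) = 0. All KKT conditions hold.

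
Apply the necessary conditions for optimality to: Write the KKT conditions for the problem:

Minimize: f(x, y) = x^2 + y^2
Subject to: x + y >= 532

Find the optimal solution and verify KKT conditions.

KKT conditions for min x^2 + y^2 s.t. x + y >= 532:
Stationarity: 2x = mu, 2y = mu
So x = y = mu/2.
Complementary slackness: mu*(x + y - 532) = 0
Primal feasibility: x + y >= 532; dual feasibility: mu >= 0
If mu = 0 then x = y = 0, but 0 + 0 < 532 is infeasible, so the constraint is active.
Constraint active: x + y = 2*(mu/2) = 532 => mu = 532
x = y = 266, f = 141512
Verify: stationarity 2*266 = 532 = mu; primal 266 + 266 = 532 >= 532; dual mu = 532 >= 0; complementary slackness 532*(532 - 532) = 0. All KKT conditions hold.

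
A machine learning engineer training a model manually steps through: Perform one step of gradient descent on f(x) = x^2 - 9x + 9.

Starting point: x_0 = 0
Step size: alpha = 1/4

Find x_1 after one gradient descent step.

f(x) = x^2 - 9x + 9
f'(x) = 2x - 9
f'(0) = 2*0 + (-9) = -9
x_1 = x_0 - alpha * f'(x_0) = 0 - 1/4 * -9 = 9/4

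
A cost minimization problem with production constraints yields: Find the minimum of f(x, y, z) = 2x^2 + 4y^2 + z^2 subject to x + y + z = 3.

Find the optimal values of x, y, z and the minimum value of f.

Using Lagrange multipliers on f = 2x^2 + 4y^2 + z^2 with constraint x + y + z = 3:
Conditions: 2*2*x = lambda, 2*4*y = lambda, 2*1*z = lambda
So x = lambda/4, y = lambda/8, z = lambda/2
Substituting into constraint: lambda * (7/8) = 3
lambda = 24/7
x = 6/7, y = 3/7, z = 12/7
Minimum value = 36/7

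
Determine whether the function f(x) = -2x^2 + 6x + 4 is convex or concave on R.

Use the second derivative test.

f(x) = -2x^2 + 6x + 4
f'(x) = -4x + 6
f''(x) = -4
Since f''(x) = -4 < 0 for all x, f is concave on R.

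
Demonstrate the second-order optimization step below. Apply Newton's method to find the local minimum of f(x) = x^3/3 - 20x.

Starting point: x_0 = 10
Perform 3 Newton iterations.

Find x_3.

f(x) = x^3/3 - 20x
f'(x) = x^2 - 20, f''(x) = 2x
Newton update: x_{n+1} = x_n - (x_n^2 - 20)/(2*x_n)
Step 1: x_0 = 10, f'=80, f''=20, x_1 = 6
Step 2: x_1 = 6, f'=16, f''=12, x_2 = 14/3
Step 3: x_2 = 14/3, f'=16/9, f''=28/3, x_3 = 94/21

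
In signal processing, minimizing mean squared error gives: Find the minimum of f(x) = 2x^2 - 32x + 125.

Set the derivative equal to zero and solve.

f(x) = 2x^2 - 32x + 125
f'(x) = 4x + (-32) = 0
x = 32/4 = 8
f(8) = -3
Since f''(x) = 4 > 0, this is a minimum.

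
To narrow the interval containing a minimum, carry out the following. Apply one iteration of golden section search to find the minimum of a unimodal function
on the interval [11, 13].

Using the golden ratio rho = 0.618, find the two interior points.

Golden section search on [11, 13].
Golden ratio rho = 0.618 (approx).
Interior points:
  x_1 = 11 + (1-0.618)*2 = 11.7640
  x_2 = 11 + 0.618*2 = 12.2360
Compare f(x_1) and f(x_2) to determine which subinterval to keep.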